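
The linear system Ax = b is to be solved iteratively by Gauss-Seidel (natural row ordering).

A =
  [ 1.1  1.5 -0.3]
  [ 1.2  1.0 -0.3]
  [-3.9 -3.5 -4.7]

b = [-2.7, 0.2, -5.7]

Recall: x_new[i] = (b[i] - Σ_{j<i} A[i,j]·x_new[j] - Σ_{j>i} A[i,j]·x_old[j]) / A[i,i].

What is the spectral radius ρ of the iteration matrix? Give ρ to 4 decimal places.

1.6377

Let D = diag(1.1, 1, -4.7); L, U the strict triangles.
GS T = -(D+L)⁻¹U: row 0 first, T[0,1] = -(1.5)/(1.1) = -1.3636; later rows by forward substitution.
  T[0,:] = [+0.0000 -1.3636 +0.2727]
  T[1,:] = [+0.0000 +1.6364 -0.0273]
  T[2,:] = [+0.0000 -0.0870 -0.2060]
|eigenvalues of T|: 1.6377, 0.2073, 0.0000.
ρ(T) = max|λ| = 1.6377; 1.6377 > 1, so it fails to converge.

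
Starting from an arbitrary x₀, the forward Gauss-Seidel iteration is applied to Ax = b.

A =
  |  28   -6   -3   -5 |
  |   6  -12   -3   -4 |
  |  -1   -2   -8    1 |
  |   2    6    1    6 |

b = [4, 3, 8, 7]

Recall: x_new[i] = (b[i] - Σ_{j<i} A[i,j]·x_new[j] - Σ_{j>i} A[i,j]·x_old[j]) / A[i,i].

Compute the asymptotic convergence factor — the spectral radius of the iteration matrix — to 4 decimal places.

Diagonal D = diag(28, -12, -8, 6); L, U strict lower/upper.
GS T = -(D+L)⁻¹U: row 0 first, T[0,1] = -(-6)/(28) = +0.2143; later rows by forward substitution.
  T[0,:] = [+0.0000 +0.2143 +0.1071 +0.1786]
  T[1,:] = [+0.0000 +0.1071 -0.1964 -0.2440]
  T[2,:] = [+0.0000 -0.0536 +0.0357 +0.1637]
  T[3,:] = [+0.0000 -0.1696 +0.1548 +0.1572]
|eigenvalues of T|: 0.4305, 0.0720, 0.0720, 0.0000.
ρ = 0.4305; 0.4305 < 1: convergent.

0.4305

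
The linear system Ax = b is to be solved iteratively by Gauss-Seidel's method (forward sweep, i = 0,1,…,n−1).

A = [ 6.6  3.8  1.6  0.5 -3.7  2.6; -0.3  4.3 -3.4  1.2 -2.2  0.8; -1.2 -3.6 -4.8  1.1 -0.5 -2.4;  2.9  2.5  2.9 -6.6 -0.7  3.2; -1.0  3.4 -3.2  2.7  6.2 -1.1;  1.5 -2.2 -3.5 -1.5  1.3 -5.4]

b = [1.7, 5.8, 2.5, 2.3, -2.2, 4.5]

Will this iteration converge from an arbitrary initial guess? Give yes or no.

Diagonal D = diag(6.6, 4.3, -4.8, -6.6, 6.2, -5.4); L, U strict lower/upper.
Gauss-Seidel: T = -(D+L)⁻¹U, row 0 first, T[0,3] = -(0.5)/(6.6) = -0.0758; later rows by forward substitution.
  T[0,:] = [+0.0000  -0.5758  -0.2424  -0.0758  +0.5606  -0.3939]
  T[1,:] = [+0.0000  -0.0402  +0.7738  -0.2844  +0.5507  -0.2135]
  T[2,:] = [+0.0000  +0.1741  -0.5197  +0.4614  -0.6574  -0.2414]
  T[3,:] = [+0.0000  -0.1917  -0.0418  +0.0617  +0.0600  +0.1248]
  T[4,:] = [+0.0000  +0.1025  -0.7135  +0.3550  -0.5770  +0.0520]
  T[5,:] = [+0.0000  -0.1785  -0.2059  -0.1359  +0.2018  +0.1119]
|roots of det(T-λI)|: 1.4151, 0.3029, 0.3029, 0.1770, 0.0237, 0.0000.
ρ(T) = max|λ| = 1.4151; 1.4151 > 1 ⇒ diverges.

no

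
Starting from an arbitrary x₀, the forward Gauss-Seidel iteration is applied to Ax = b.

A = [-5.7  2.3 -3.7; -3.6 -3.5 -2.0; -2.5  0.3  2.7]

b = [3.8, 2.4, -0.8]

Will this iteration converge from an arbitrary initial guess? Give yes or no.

yes

Write A = D+L+U with D = diag(-5.7, -3.5, 2.7).
Gauss-Seidel: T = -(D+L)⁻¹U, row 0 first, T[0,2] = -(-3.7)/(-5.7) = -0.6491; later rows by forward substitution.
  T[0,:] = [+0.0000 +0.4035 -0.6491]
  T[1,:] = [+0.0000 -0.4150 +0.0962]
  T[2,:] = [+0.0000 +0.4197 -0.6117]
|roots of det(T-λI)|: 0.7371, 0.2896, 0.0000.
spectral radius ρ = 0.7371; 0.7371 < 1, so it converges for any x₀.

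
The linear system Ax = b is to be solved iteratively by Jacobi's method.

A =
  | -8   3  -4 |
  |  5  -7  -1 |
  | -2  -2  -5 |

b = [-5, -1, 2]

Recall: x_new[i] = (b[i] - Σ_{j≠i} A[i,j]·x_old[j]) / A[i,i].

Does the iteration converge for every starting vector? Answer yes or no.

A = D + L + U where D = diag(-8, -7, -5).
Jacobi: T = -D⁻¹(L+U), T[2,1] = -(-2)/(-5) = -0.4000; T[2,2] = 0.
  T[0,:] = [+0.0000 +0.3750 -0.5000]
  T[1,:] = [+0.7143 +0.0000 -0.1429]
  T[2,:] = [-0.4000 -0.4000 +0.0000]
|roots of det(T-λI)|: 0.8478, 0.4402, 0.4402.
ρ = 0.8478; 0.8478 < 1 ⇒ converges.

yes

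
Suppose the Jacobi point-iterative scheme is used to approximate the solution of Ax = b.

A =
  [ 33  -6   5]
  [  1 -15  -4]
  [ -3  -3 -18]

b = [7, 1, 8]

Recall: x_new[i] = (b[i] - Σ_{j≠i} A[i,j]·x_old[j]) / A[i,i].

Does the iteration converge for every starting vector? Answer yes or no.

yes

Split A = D + L + U, D = diag(33, -15, -18).
Jacobi: T = -D⁻¹(L+U), T[1,0] = -(1)/(-15) = +0.0667; T[1,1] = 0.
  T[0,:] = [+0.0000  +0.1818  -0.1515]
  T[1,:] = [+0.0667  +0.0000  -0.2667]
  T[2,:] = [-0.1667  -0.1667  +0.0000]
|eigenvalues of T|: 0.3333, 0.1712, 0.1712.
ρ(T) = max|λ| = 0.3333; 0.3333 < 1: convergent.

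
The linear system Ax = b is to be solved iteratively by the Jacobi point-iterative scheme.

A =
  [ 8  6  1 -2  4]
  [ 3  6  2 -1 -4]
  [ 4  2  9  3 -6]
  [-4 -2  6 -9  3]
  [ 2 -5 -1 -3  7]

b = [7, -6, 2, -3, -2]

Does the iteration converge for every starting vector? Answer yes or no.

no

A = D + L + U where D = diag(8, 6, 9, -9, 7).
Jacobi: T = -D⁻¹(L+U), T[0,3] = -(-2)/(8) = +0.2500; T[0,0] = 0.
  T[0,:] = [+0.0000, -0.7500, -0.1250, +0.2500, -0.5000]
  T[1,:] = [-0.5000, +0.0000, -0.3333, +0.1667, +0.6667]
  T[2,:] = [-0.4444, -0.2222, +0.0000, -0.3333, +0.6667]
  T[3,:] = [-0.4444, -0.2222, +0.6667, +0.0000, +0.3333]
  T[4,:] = [-0.2857, +0.7143, +0.1429, +0.4286, +0.0000]
|eigenvalues of T|: 1.2194, 1.0180, 0.5480, 0.5480, 0.2421.
ρ(T) = max|λ| = 1.2194; 1.2194 > 1: divergent.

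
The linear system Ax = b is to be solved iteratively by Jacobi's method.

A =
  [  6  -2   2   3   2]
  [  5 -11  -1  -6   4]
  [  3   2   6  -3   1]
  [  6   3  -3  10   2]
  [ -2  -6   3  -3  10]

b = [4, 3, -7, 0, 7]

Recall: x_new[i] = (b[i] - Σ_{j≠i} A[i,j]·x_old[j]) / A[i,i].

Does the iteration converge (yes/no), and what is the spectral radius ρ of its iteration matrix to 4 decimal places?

no, ρ = 1.2336

Diagonal D = diag(6, -11, 6, 10, 10); L, U strict lower/upper.
Jacobi: T = -D⁻¹(L+U), T[0,1] = -(-2)/(6) = +0.3333; T[0,0] = 0.
  T[0,:] = [+0.0000 +0.3333 -0.3333 -0.5000 -0.3333]
  T[1,:] = [+0.4545 +0.0000 -0.0909 -0.5455 +0.3636]
  T[2,:] = [-0.5000 -0.3333 +0.0000 +0.5000 -0.1667]
  T[3,:] = [-0.6000 -0.3000 +0.3000 +0.0000 -0.2000]
  T[4,:] = [+0.2000 +0.6000 -0.3000 +0.3000 +0.0000]
|λ(T)| sorted: 1.2336, 0.6413, 0.6413, 0.2433, 0.1971.
ρ(T) = max|λ| = 1.2336; 1.2336 > 1 ⇒ diverges.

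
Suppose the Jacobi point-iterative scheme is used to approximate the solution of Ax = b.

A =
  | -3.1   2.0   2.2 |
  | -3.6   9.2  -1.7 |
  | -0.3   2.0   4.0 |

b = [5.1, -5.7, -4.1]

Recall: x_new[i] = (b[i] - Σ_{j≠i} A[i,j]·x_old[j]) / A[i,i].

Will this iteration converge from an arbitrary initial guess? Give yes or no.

yes

Let D = diag(-3.1, 9.2, 4); L, U the strict triangles.
Jacobi T = -D⁻¹(L+U): T[2,0] = -(-0.3)/(4) = +0.0750; T[2,2] = 0.
  T[0,:] = [+0.0000 +0.6452 +0.7097]
  T[1,:] = [+0.3913 +0.0000 +0.1848]
  T[2,:] = [+0.0750 -0.5000 +0.0000]
moduli |λ_i(T)| = 0.6442, 0.4491, 0.4491.
spectral radius ρ = 0.6442; 0.6442 < 1: convergent.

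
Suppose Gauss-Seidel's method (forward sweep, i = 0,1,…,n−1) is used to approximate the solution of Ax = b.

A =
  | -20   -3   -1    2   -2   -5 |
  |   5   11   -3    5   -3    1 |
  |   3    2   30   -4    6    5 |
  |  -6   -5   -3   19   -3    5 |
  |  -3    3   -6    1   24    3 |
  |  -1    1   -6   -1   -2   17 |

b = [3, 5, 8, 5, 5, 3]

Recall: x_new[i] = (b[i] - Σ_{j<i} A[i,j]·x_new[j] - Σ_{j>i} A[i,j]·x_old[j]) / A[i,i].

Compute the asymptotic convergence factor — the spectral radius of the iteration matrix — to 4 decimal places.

A = D + L + U where D = diag(-20, 11, 30, 19, 24, 17).
GS T = -(D+L)⁻¹U: row 0 first, T[0,4] = -(-2)/(-20) = -0.1000; later rows by forward substitution.
  T[0,:] = [+0.0000 -0.1500 -0.0500 +0.1000 -0.1000 -0.2500]
  T[1,:] = [+0.0000 +0.0682 +0.2955 -0.5000 +0.3182 +0.0227]
  T[2,:] = [+0.0000 +0.0105 -0.0147 +0.1567 -0.2112 -0.1432]
  T[3,:] = [+0.0000 -0.0278 +0.0596 -0.0753 +0.1767 -0.3587]
  T[4,:] = [+0.0000 -0.0235 -0.0493 +0.1173 -0.1124 -0.1799]
  T[5,:] = [+0.0000 -0.0135 -0.0278 +0.1000 -0.1020 -0.1088]
|eigenvalues of T|: 0.2913, 0.1340, 0.0900, 0.0425, 0.0425, 0.0000.
ρ = 0.2913; 0.2913 < 1 ⇒ converges.

0.2913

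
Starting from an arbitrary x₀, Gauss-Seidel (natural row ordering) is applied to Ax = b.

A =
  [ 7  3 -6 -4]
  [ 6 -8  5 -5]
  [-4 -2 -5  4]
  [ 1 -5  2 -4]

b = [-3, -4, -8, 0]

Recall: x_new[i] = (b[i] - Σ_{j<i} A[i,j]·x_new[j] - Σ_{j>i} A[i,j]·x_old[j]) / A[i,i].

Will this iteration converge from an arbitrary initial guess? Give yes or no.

no

Write A = D+L+U with D = diag(7, -8, -5, -4).
T_GS = -(D+L)⁻¹U: row 0 first, T[0,3] = -(-4)/(7) = +0.5714; later rows by forward substitution.
  T[0,:] = [+0.0000  -0.4286  +0.8571  +0.5714]
  T[1,:] = [+0.0000  -0.3214  +1.2679  -0.1964]
  T[2,:] = [+0.0000  +0.4714  -1.1929  +0.4214]
  T[3,:] = [+0.0000  +0.5304  -1.9670  +0.5991]
|roots of det(T-λI)|: 1.1250, 0.2182, 0.2182, 0.0000.
ρ = 1.1250; 1.1250 > 1: divergent.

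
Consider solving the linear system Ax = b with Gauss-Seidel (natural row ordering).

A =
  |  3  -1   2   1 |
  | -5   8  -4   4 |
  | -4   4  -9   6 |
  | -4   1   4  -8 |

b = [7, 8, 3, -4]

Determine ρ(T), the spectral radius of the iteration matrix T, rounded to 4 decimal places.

0.9374

Let D = diag(3, 8, -9, -8); L, U the strict triangles.
Gauss-Seidel: T = -(D+L)⁻¹U, row 0 first, T[0,3] = -(1)/(3) = -0.3333; later rows by forward substitution.
  T[0,:] = [+0.0000, +0.3333, -0.6667, -0.3333]
  T[1,:] = [+0.0000, +0.2083, +0.0833, -0.7083]
  T[2,:] = [+0.0000, -0.0556, +0.3333, +0.5000]
  T[3,:] = [+0.0000, -0.1684, +0.5104, +0.3281]
moduli |λ_i(T)| = 0.9374, 0.2796, 0.2120, 0.0000.
spectral radius ρ = 0.9374; 0.9374 < 1 ⇒ converges.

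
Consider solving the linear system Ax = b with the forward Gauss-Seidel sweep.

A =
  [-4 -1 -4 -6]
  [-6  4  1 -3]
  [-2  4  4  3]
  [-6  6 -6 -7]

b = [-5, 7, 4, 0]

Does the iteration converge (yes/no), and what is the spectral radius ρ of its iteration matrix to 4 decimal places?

no, ρ = 1.2953

Let D = diag(-4, 4, 4, -7); L, U the strict triangles.
Gauss-Seidel: T = -(D+L)⁻¹U, row 0 first, T[0,1] = -(-1)/(-4) = -0.2500; later rows by forward substitution.
  T[0,:] = [+0.0000, -0.2500, -1.0000, -1.5000]
  T[1,:] = [+0.0000, -0.3750, -1.7500, -1.5000]
  T[2,:] = [+0.0000, +0.2500, +1.2500, +0.0000]
  T[3,:] = [+0.0000, -0.3214, -1.7143, -0.0000]
eigenvalue magnitudes: 1.2953, 0.3248, 0.0955, 0.0000.
ρ = 1.2953; 1.2953 > 1: divergent.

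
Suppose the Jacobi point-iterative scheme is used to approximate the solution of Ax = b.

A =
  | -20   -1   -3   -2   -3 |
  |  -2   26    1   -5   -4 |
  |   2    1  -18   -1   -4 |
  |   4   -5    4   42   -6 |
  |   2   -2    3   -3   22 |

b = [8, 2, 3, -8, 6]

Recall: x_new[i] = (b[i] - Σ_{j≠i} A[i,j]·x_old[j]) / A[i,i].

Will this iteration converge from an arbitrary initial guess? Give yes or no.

yes

Split A = D + L + U, D = diag(-20, 26, -18, 42, 22).
Jacobi: T = -D⁻¹(L+U), T[4,2] = -(3)/(22) = -0.1364; T[4,4] = 0.
  T[0,:] = [+0.0000  -0.0500  -0.1500  -0.1000  -0.1500]
  T[1,:] = [+0.0769  +0.0000  -0.0385  +0.1923  +0.1538]
  T[2,:] = [+0.1111  +0.0556  +0.0000  -0.0556  -0.2222]
  T[3,:] = [-0.0952  +0.1190  -0.0952  +0.0000  +0.1429]
  T[4,:] = [-0.0909  +0.0909  -0.1364  +0.1364  +0.0000]
|λ(T)| sorted: 0.3694, 0.2498, 0.1529, 0.1386, 0.1386.
ρ(T) = max|λ| = 0.3694; 0.3694 < 1 ⇒ converges.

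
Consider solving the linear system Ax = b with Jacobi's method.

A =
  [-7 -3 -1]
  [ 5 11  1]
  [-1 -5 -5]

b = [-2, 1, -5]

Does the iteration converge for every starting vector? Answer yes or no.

yes

A = D + L + U where D = diag(-7, 11, -5).
Jacobi: T = -D⁻¹(L+U), T[0,1] = -(-3)/(-7) = -0.4286; T[0,0] = 0.
  T[0,:] = [+0.0000 -0.4286 -0.1429]
  T[1,:] = [-0.4545 +0.0000 -0.0909]
  T[2,:] = [-0.2000 -1.0000 +0.0000]
|λ(T)| sorted: 0.6525, 0.3339, 0.3339.
spectral radius ρ = 0.6525; 0.6525 < 1 ⇒ converges.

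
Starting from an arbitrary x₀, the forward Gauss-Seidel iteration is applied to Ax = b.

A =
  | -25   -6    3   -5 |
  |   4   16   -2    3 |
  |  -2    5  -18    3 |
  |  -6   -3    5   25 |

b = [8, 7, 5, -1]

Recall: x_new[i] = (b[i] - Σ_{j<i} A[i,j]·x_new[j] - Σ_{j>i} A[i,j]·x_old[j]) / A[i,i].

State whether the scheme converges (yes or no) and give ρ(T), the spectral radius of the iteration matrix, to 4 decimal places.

yes, ρ = 0.1857

Let D = diag(-25, 16, -18, 25); L, U the strict triangles.
T_GS = -(D+L)⁻¹U: row 0 first, T[0,1] = -(-6)/(-25) = -0.2400; later rows by forward substitution.
  T[0,:] = [+0.0000  -0.2400  +0.1200  -0.2000]
  T[1,:] = [+0.0000  +0.0600  +0.0950  -0.1375]
  T[2,:] = [+0.0000  +0.0433  +0.0131  +0.1507]
  T[3,:] = [+0.0000  -0.0591  +0.0376  -0.0946]
|roots of det(T-λI)|: 0.1857, 0.0987, 0.0654, 0.0000.
ρ = 0.1857; 0.1857 < 1 ⇒ converges.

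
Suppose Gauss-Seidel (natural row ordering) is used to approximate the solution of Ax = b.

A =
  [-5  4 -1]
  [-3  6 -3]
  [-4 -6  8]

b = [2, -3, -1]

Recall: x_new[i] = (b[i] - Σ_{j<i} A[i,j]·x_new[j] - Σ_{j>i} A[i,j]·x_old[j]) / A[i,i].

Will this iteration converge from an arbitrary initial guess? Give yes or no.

Write A = D+L+U with D = diag(-5, 6, 8).
Gauss-Seidel: T = -(D+L)⁻¹U, row 0 first, T[0,1] = -(4)/(-5) = +0.8000; later rows by forward substitution.
  T[0,:] = [+0.0000  +0.8000  -0.2000]
  T[1,:] = [+0.0000  +0.4000  +0.4000]
  T[2,:] = [+0.0000  +0.7000  +0.2000]
moduli |λ_i(T)| = 0.8385, 0.2385, 0.0000.
spectral radius ρ = 0.8385; 0.8385 < 1: convergent.

yes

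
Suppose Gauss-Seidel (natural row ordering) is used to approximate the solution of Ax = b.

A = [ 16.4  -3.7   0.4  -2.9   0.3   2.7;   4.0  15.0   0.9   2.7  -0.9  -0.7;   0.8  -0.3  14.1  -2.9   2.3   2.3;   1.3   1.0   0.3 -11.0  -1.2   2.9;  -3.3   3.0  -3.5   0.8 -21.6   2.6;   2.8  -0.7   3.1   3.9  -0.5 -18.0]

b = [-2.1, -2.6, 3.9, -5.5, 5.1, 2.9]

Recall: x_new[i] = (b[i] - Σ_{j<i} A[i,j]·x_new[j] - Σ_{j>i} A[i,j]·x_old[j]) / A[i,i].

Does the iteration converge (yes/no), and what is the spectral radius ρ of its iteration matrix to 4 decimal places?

Diagonal D = diag(16.4, 15, 14.1, -11, -21.6, -18); L, U strict lower/upper.
T_GS = -(D+L)⁻¹U: row 0 first, T[0,1] = -(-3.7)/(16.4) = +0.2256; later rows by forward substitution.
  T[0,:] = [+0.0000, +0.2256, -0.0244, +0.1768, -0.0183, -0.1646]
  T[1,:] = [+0.0000, -0.0602, -0.0535, -0.2272, +0.0649, +0.0906]
  T[2,:] = [+0.0000, -0.0141, +0.0002, +0.1908, -0.1607, -0.1519]
  T[3,:] = [+0.0000, +0.0208, -0.0077, +0.0055, -0.1097, +0.2483]
  T[4,:] = [+0.0000, -0.0398, -0.0040, -0.0893, +0.0338, +0.1919]
  T[5,:] = [+0.0000, +0.0406, -0.0032, +0.0729, -0.0578, -0.0068]
eigenvalue magnitudes: 0.1809, 0.1223, 0.1223, 0.0482, 0.0436, 0.0000.
ρ(T) = max|λ| = 0.1809; 0.1809 < 1, so it converges for any x₀.

yes, ρ = 0.1809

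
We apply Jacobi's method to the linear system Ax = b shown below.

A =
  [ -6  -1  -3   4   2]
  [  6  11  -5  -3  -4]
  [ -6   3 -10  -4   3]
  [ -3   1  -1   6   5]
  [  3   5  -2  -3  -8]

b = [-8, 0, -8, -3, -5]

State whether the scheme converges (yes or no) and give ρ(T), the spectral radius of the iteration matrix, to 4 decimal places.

no, ρ = 1.2392

Diagonal D = diag(-6, 11, -10, 6, -8); L, U strict lower/upper.
Jacobi: T = -D⁻¹(L+U), T[1,4] = -(-4)/(11) = +0.3636; T[1,1] = 0.
  T[0,:] = [+0.0000 -0.1667 -0.5000 +0.6667 +0.3333]
  T[1,:] = [-0.5455 +0.0000 +0.4545 +0.2727 +0.3636]
  T[2,:] = [-0.6000 +0.3000 +0.0000 -0.4000 +0.3000]
  T[3,:] = [+0.5000 -0.1667 +0.1667 +0.0000 -0.8333]
  T[4,:] = [+0.3750 +0.6250 -0.2500 -0.3750 +0.0000]
|λ(T)| sorted: 1.2392, 1.0303, 0.4410, 0.4410, 0.3681.
ρ(T) = max|λ| = 1.2392; 1.2392 > 1 ⇒ diverges.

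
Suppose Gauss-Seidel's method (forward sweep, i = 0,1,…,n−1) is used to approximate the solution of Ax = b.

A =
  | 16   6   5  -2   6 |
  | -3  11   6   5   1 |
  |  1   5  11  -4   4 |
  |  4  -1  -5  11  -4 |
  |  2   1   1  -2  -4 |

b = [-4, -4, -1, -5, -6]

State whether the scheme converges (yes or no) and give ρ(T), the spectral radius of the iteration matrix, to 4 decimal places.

Diagonal D = diag(16, 11, 11, 11, -4); L, U strict lower/upper.
Gauss-Seidel: T = -(D+L)⁻¹U, row 0 first, T[0,3] = -(-2)/(16) = +0.1250; later rows by forward substitution.
  T[0,:] = [+0.0000, -0.3750, -0.3125, +0.1250, -0.3750]
  T[1,:] = [+0.0000, -0.1023, -0.6307, -0.4205, -0.1932]
  T[2,:] = [+0.0000, +0.0806, +0.3151, +0.5434, -0.2417]
  T[3,:] = [+0.0000, +0.1637, +0.1995, +0.1633, +0.3726]
  T[4,:] = [+0.0000, -0.2748, -0.3349, +0.0116, -0.4825]
|eigenvalues of T|: 0.7601, 0.3354, 0.3354, 0.1582, 0.0000.
ρ(T) = max|λ| = 0.7601; 0.7601 < 1 ⇒ converges.

yes, ρ = 0.7601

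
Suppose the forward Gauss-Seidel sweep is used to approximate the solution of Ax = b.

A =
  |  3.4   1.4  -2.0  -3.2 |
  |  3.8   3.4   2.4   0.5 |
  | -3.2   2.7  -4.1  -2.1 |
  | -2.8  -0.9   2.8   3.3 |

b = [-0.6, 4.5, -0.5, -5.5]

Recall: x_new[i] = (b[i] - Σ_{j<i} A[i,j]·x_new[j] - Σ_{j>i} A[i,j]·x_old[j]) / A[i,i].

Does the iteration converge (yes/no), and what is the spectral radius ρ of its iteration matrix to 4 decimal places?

no, ρ = 1.2590

Split A = D + L + U, D = diag(3.4, 3.4, -4.1, 3.3).
Gauss-Seidel: T = -(D+L)⁻¹U, row 0 first, T[0,1] = -(1.4)/(3.4) = -0.4118; later rows by forward substitution.
  T[0,:] = [+0.0000, -0.4118, +0.5882, +0.9412]
  T[1,:] = [+0.0000, +0.4602, -1.3633, -1.1990]
  T[2,:] = [+0.0000, +0.6244, -1.3569, -2.0363]
  T[3,:] = [+0.0000, -0.7537, +1.2786, +2.1994]
|roots of det(T-λI)|: 1.2590, 0.3394, 0.2957, 0.0000.
spectral radius ρ = 1.2590; 1.2590 > 1, so it fails to converge.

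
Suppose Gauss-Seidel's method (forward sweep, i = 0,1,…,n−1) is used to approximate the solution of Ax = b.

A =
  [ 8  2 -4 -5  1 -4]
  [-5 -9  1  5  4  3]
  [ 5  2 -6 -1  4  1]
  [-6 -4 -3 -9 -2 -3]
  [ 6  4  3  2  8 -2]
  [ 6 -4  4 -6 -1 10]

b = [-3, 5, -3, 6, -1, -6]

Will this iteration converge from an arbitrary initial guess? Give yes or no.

no

Write A = D+L+U with D = diag(8, -9, -6, -9, 8, 10).
Gauss-Seidel: T = -(D+L)⁻¹U, row 0 first, T[0,1] = -(2)/(8) = -0.2500; later rows by forward substitution.
  T[0,:] = [+0.0000, -0.2500, +0.5000, +0.6250, -0.1250, +0.5000]
  T[1,:] = [+0.0000, +0.1389, -0.1667, +0.2083, +0.5139, +0.0556]
  T[2,:] = [+0.0000, -0.1620, +0.3611, +0.4236, +0.7338, +0.6019]
  T[3,:] = [+0.0000, +0.1590, -0.3796, -0.6505, -0.6119, -0.8920]
  T[4,:] = [+0.0000, +0.1391, -0.3322, -0.5692, -0.2854, -0.1555]
  T[5,:] = [+0.0000, +0.3796, -0.7721, -0.9083, -0.4086, -1.0693]
eigenvalue magnitudes: 1.6600, 0.3122, 0.3122, 0.2681, 0.0036, 0.0000.
ρ(T) = max|λ| = 1.6600; 1.6600 > 1: divergent.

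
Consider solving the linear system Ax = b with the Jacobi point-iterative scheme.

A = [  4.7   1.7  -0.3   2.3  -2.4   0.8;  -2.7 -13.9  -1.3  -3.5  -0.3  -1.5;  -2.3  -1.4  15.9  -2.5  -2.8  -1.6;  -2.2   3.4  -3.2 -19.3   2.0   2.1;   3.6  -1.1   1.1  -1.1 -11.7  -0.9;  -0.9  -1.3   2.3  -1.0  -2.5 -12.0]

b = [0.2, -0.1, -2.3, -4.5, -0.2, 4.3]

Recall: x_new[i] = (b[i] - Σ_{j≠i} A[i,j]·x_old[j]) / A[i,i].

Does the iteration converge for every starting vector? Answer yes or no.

yes

Diagonal D = diag(4.7, -13.9, 15.9, -19.3, -11.7, -12); L, U strict lower/upper.
Jacobi: T = -D⁻¹(L+U), T[1,4] = -(-0.3)/(-13.9) = -0.0216; T[1,1] = 0.
  T[0,:] = [+0.0000  -0.3617  +0.0638  -0.4894  +0.5106  -0.1702]
  T[1,:] = [-0.1942  +0.0000  -0.0935  -0.2518  -0.0216  -0.1079]
  T[2,:] = [+0.1447  +0.0881  +0.0000  +0.1572  +0.1761  +0.1006]
  T[3,:] = [-0.1140  +0.1762  -0.1658  +0.0000  +0.1036  +0.1088]
  T[4,:] = [+0.3077  -0.0940  +0.0940  -0.0940  +0.0000  -0.0769]
  T[5,:] = [-0.0750  -0.1083  +0.1917  -0.0833  -0.2083  +0.0000]
|roots of det(T-λI)|: 0.6039, 0.4702, 0.2638, 0.2638, 0.1040, 0.0557.
spectral radius ρ = 0.6039; 0.6039 < 1, so it converges for any x₀.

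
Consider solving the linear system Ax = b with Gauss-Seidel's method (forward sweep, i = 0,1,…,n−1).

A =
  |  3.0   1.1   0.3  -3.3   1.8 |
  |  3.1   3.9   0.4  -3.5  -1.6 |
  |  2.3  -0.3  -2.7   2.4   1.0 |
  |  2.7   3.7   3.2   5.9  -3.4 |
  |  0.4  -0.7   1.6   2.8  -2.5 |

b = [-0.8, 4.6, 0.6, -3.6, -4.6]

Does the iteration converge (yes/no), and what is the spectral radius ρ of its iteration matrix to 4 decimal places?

Let D = diag(3, 3.9, -2.7, 5.9, -2.5); L, U the strict triangles.
T_GS = -(D+L)⁻¹U: row 0 first, T[0,1] = -(1.1)/(3) = -0.3667; later rows by forward substitution.
  T[0,:] = [+0.0000 -0.3667 -0.1000 +1.1000 -0.6000]
  T[1,:] = [+0.0000 +0.2915 -0.0231 +0.0231 +0.8872]
  T[2,:] = [+0.0000 -0.3447 -0.0826 +1.8234 -0.2393]
  T[3,:] = [+0.0000 +0.1720 +0.1050 -1.5068 +0.4243]
  T[4,:] = [+0.0000 -0.1683 +0.0552 -0.3511 -0.0224]
moduli |λ_i(T)| = 1.5533, 0.3968, 0.3968, 0.0126, 0.0000.
spectral radius ρ = 1.5533; 1.5533 > 1: divergent.

no, ρ = 1.5533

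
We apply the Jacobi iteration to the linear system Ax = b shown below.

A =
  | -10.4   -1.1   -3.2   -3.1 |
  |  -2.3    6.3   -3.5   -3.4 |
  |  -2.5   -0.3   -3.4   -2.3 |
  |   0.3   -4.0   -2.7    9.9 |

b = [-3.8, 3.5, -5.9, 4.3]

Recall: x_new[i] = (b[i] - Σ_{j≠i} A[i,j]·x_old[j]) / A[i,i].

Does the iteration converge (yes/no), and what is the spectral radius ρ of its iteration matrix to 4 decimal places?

yes, ρ = 0.6496

Let D = diag(-10.4, 6.3, -3.4, 9.9); L, U the strict triangles.
Jacobi T = -D⁻¹(L+U): T[2,1] = -(-0.3)/(-3.4) = -0.0882; T[2,2] = 0.
  T[0,:] = [+0.0000  -0.1058  -0.3077  -0.2981]
  T[1,:] = [+0.3651  +0.0000  +0.5556  +0.5397]
  T[2,:] = [-0.7353  -0.0882  +0.0000  -0.6765]
  T[3,:] = [-0.0303  +0.4040  +0.2727  +0.0000]
eigenvalue magnitudes: 0.6496, 0.3976, 0.3749, 0.3749.
ρ = 0.6496; 0.6496 < 1, so it converges for any x₀.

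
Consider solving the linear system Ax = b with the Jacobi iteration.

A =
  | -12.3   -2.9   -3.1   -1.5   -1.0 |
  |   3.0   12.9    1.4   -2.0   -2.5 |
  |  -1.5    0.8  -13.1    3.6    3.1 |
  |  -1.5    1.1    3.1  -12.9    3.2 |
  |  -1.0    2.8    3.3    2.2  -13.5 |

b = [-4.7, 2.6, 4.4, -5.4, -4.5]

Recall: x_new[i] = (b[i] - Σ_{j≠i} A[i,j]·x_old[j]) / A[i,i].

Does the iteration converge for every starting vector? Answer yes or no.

yes

Split A = D + L + U, D = diag(-12.3, 12.9, -13.1, -12.9, -13.5).
Jacobi: T = -D⁻¹(L+U), T[4,1] = -(2.8)/(-13.5) = +0.2074; T[4,4] = 0.
  T[0,:] = [+0.0000 -0.2358 -0.2520 -0.1220 -0.0813]
  T[1,:] = [-0.2326 +0.0000 -0.1085 +0.1550 +0.1938]
  T[2,:] = [-0.1145 +0.0611 +0.0000 +0.2748 +0.2366]
  T[3,:] = [-0.1163 +0.0853 +0.2403 +0.0000 +0.2481]
  T[4,:] = [-0.0741 +0.2074 +0.2444 +0.1630 +0.0000]
eigenvalue magnitudes: 0.6498, 0.3516, 0.2674, 0.0933, 0.0625.
ρ(T) = max|λ| = 0.6498; 0.6498 < 1, so it converges for any x₀.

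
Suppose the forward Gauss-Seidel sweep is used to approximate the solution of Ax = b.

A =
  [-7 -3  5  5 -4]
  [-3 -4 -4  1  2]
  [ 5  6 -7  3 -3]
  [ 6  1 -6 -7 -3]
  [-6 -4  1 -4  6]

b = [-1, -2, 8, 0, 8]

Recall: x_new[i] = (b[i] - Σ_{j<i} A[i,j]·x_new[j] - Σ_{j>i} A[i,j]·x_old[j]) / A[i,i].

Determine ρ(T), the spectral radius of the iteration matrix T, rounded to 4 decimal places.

Split A = D + L + U, D = diag(-7, -4, -7, -7, 6).
T_GS = -(D+L)⁻¹U: row 0 first, T[0,3] = -(5)/(-7) = +0.7143; later rows by forward substitution.
  T[0,:] = [+0.0000  -0.4286  +0.7143  +0.7143  -0.5714]
  T[1,:] = [+0.0000  +0.3214  -1.5357  -0.2857  +0.9286]
  T[2,:] = [+0.0000  -0.0306  -0.8061  +0.6939  -0.0408]
  T[3,:] = [+0.0000  -0.2952  +1.0838  -0.0233  -0.7507]
  T[4,:] = [+0.0000  -0.4060  +0.5474  +0.3926  -0.4461]
eigenvalue magnitudes: 1.2796, 0.5567, 0.5567, 0.1985, 0.0000.
ρ(T) = max|λ| = 1.2796; 1.2796 > 1, so it fails to converge.

1.2796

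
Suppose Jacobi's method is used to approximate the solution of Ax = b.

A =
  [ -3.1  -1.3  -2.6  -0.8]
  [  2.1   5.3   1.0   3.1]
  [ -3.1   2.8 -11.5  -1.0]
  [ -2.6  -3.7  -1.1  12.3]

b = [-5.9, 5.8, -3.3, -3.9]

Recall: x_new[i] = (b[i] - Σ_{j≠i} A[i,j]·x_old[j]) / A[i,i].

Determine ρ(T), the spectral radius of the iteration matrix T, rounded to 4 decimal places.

0.6673

Let D = diag(-3.1, 5.3, -11.5, 12.3); L, U the strict triangles.
T_J = -D⁻¹(L+U): T[3,1] = -(-3.7)/(12.3) = +0.3008; T[3,3] = 0.
  T[0,:] = [+0.0000 -0.4194 -0.8387 -0.2581]
  T[1,:] = [-0.3962 +0.0000 -0.1887 -0.5849]
  T[2,:] = [-0.2696 +0.2435 +0.0000 -0.0870]
  T[3,:] = [+0.2114 +0.3008 +0.0894 +0.0000]
eigenvalue magnitudes: 0.6673, 0.4762, 0.4762, 0.3042.
ρ(T) = max|λ| = 0.6673; 0.6673 < 1 ⇒ converges.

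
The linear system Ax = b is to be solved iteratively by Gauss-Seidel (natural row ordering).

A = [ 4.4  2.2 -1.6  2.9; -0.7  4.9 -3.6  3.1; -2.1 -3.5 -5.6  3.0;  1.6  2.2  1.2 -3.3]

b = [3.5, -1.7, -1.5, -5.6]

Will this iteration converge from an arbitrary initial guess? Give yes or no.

Split A = D + L + U, D = diag(4.4, 4.9, -5.6, -3.3).
T_GS = -(D+L)⁻¹U: row 0 first, T[0,1] = -(2.2)/(4.4) = -0.5000; later rows by forward substitution.
  T[0,:] = [+0.0000  -0.5000  +0.3636  -0.6591]
  T[1,:] = [+0.0000  -0.0714  +0.7866  -0.7268]
  T[2,:] = [+0.0000  +0.2321  -0.6280  +1.2371]
  T[3,:] = [+0.0000  -0.2056  +0.4724  -0.3542]
|eigenvalues of T|: 1.5090, 0.2515, 0.2515, 0.0000.
ρ(T) = max|λ| = 1.5090; 1.5090 > 1: divergent.

no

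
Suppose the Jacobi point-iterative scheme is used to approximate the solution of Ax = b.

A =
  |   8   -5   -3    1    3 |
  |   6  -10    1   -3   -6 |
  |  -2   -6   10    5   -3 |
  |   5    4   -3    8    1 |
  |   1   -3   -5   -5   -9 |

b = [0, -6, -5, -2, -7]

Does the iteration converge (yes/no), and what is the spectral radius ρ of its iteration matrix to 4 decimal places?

no, ρ = 1.1229

Diagonal D = diag(8, -10, 10, 8, -9); L, U strict lower/upper.
T_J = -D⁻¹(L+U): T[3,1] = -(4)/(8) = -0.5000; T[3,3] = 0.
  T[0,:] = [+0.0000  +0.6250  +0.3750  -0.1250  -0.3750]
  T[1,:] = [+0.6000  +0.0000  +0.1000  -0.3000  -0.6000]
  T[2,:] = [+0.2000  +0.6000  +0.0000  -0.5000  +0.3000]
  T[3,:] = [-0.6250  -0.5000  +0.3750  +0.0000  -0.1250]
  T[4,:] = [+0.1111  -0.3333  -0.5556  -0.5556  +0.0000]
|roots of det(T-λI)|: 1.1229, 0.7997, 0.6538, 0.6538, 0.4124.
ρ(T) = max|λ| = 1.1229; 1.1229 > 1 ⇒ diverges.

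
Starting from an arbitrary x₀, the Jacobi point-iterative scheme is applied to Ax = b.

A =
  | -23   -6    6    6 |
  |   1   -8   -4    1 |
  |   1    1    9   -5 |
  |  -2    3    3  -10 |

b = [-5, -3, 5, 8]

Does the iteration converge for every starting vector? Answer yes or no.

Split A = D + L + U, D = diag(-23, -8, 9, -10).
Jacobi T = -D⁻¹(L+U): T[0,2] = -(6)/(-23) = +0.2609; T[0,0] = 0.
  T[0,:] = [+0.0000 -0.2609 +0.2609 +0.2609]
  T[1,:] = [+0.1250 +0.0000 -0.5000 +0.1250]
  T[2,:] = [-0.1111 -0.1111 +0.0000 +0.5556]
  T[3,:] = [-0.2000 +0.3000 +0.3000 +0.0000]
|λ(T)| sorted: 0.6079, 0.4452, 0.4452, 0.0451.
ρ(T) = max|λ| = 0.6079; 0.6079 < 1 ⇒ converges.

yes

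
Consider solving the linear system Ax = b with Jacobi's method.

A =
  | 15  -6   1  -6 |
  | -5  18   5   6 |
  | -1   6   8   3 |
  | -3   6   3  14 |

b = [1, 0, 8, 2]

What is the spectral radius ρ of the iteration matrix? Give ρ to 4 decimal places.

A = D + L + U where D = diag(15, 18, 8, 14).
T_J = -D⁻¹(L+U): T[1,2] = -(5)/(18) = -0.2778; T[1,1] = 0.
  T[0,:] = [+0.0000 +0.4000 -0.0667 +0.4000]
  T[1,:] = [+0.2778 +0.0000 -0.2778 -0.3333]
  T[2,:] = [+0.1250 -0.7500 +0.0000 -0.3750]
  T[3,:] = [+0.2143 -0.4286 -0.2143 +0.0000]
|λ(T)| sorted: 0.9073, 0.5578, 0.3241, 0.0254.
spectral radius ρ = 0.9073; 0.9073 < 1, so it converges for any x₀.

0.9073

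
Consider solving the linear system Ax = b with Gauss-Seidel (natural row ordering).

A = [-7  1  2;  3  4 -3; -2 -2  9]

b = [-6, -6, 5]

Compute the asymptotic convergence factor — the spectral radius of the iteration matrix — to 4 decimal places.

0.1965

Write A = D+L+U with D = diag(-7, 4, 9).
T_GS = -(D+L)⁻¹U: row 0 first, T[0,1] = -(1)/(-7) = +0.1429; later rows by forward substitution.
  T[0,:] = [+0.0000  +0.1429  +0.2857]
  T[1,:] = [+0.0000  -0.1071  +0.5357]
  T[2,:] = [+0.0000  +0.0079  +0.1825]
|eigenvalues of T|: 0.1965, 0.1211, 0.0000.
ρ = 0.1965; 0.1965 < 1 ⇒ converges.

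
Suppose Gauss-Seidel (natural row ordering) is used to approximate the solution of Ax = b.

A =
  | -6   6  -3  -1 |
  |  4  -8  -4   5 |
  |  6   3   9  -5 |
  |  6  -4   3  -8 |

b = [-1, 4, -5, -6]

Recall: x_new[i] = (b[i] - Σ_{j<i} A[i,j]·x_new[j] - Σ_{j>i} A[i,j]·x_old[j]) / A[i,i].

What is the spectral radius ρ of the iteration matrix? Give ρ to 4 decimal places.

Diagonal D = diag(-6, -8, 9, -8); L, U strict lower/upper.
GS T = -(D+L)⁻¹U: row 0 first, T[0,3] = -(-1)/(-6) = -0.1667; later rows by forward substitution.
  T[0,:] = [+0.0000, +1.0000, -0.5000, -0.1667]
  T[1,:] = [+0.0000, +0.5000, -0.7500, +0.5417]
  T[2,:] = [+0.0000, -0.8333, +0.5833, +0.4861]
  T[3,:] = [+0.0000, +0.1875, +0.2187, -0.2135]
moduli |λ_i(T)| = 1.3323, 0.6893, 0.2268, 0.0000.
ρ = 1.3323; 1.3323 > 1 ⇒ diverges.

1.3323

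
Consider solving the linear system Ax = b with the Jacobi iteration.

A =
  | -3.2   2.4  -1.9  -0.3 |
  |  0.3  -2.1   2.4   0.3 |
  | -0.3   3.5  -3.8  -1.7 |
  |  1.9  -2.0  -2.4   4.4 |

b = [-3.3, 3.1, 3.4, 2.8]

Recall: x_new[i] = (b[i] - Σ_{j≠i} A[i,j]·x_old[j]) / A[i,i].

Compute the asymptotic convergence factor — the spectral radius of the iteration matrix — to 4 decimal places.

1.2508

Write A = D+L+U with D = diag(-3.2, -2.1, -3.8, 4.4).
Jacobi: T = -D⁻¹(L+U), T[1,3] = -(0.3)/(-2.1) = +0.1429; T[1,1] = 0.
  T[0,:] = [+0.0000, +0.7500, -0.5938, -0.0938]
  T[1,:] = [+0.1429, +0.0000, +1.1429, +0.1429]
  T[2,:] = [-0.0789, +0.9211, +0.0000, -0.4474]
  T[3,:] = [-0.4318, +0.4545, +0.5455, +0.0000]
eigenvalue magnitudes: 1.2508, 0.8829, 0.4143, 0.4143.
ρ = 1.2508; 1.2508 > 1, so it fails to converge.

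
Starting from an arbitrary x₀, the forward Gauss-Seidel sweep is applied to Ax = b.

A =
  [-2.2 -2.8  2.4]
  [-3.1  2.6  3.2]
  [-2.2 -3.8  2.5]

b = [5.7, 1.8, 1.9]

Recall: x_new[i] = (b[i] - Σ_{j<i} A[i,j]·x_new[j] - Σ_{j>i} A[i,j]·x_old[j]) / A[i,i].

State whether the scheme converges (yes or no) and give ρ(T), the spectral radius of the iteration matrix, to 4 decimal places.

Let D = diag(-2.2, 2.6, 2.5); L, U the strict triangles.
GS T = -(D+L)⁻¹U: row 0 first, T[0,1] = -(-2.8)/(-2.2) = -1.2727; later rows by forward substitution.
  T[0,:] = [+0.0000 -1.2727 +1.0909]
  T[1,:] = [+0.0000 -1.5175 +0.0699]
  T[2,:] = [+0.0000 -3.4266 +1.0663]
|λ(T)| sorted: 1.4212, 0.9700, 0.0000.
spectral radius ρ = 1.4212; 1.4212 > 1: divergent.

no, ρ = 1.4212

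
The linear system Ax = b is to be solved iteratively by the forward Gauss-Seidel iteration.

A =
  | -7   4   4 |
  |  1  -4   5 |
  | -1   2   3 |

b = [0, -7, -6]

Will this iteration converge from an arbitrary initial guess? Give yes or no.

yes

Split A = D + L + U, D = diag(-7, -4, 3).
GS T = -(D+L)⁻¹U: row 0 first, T[0,1] = -(4)/(-7) = +0.5714; later rows by forward substitution.
  T[0,:] = [+0.0000 +0.5714 +0.5714]
  T[1,:] = [+0.0000 +0.1429 +1.3929]
  T[2,:] = [+0.0000 +0.0952 -0.7381]
|roots of det(T-λI)|: 0.8692, 0.2739, 0.0000.
spectral radius ρ = 0.8692; 0.8692 < 1: convergent.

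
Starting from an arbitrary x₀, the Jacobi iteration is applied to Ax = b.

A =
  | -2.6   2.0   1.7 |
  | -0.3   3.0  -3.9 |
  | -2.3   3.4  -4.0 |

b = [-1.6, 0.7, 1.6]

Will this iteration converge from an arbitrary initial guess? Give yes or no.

Let D = diag(-2.6, 3, -4); L, U the strict triangles.
Jacobi T = -D⁻¹(L+U): T[2,0] = -(-2.3)/(-4) = -0.5750; T[2,2] = 0.
  T[0,:] = [+0.0000, +0.7692, +0.6538]
  T[1,:] = [+0.1000, +0.0000, +1.3000]
  T[2,:] = [-0.5750, +0.8500, +0.0000]
eigenvalue magnitudes: 1.1258, 0.6793, 0.6793.
spectral radius ρ = 1.1258; 1.1258 > 1, so it fails to converge.

no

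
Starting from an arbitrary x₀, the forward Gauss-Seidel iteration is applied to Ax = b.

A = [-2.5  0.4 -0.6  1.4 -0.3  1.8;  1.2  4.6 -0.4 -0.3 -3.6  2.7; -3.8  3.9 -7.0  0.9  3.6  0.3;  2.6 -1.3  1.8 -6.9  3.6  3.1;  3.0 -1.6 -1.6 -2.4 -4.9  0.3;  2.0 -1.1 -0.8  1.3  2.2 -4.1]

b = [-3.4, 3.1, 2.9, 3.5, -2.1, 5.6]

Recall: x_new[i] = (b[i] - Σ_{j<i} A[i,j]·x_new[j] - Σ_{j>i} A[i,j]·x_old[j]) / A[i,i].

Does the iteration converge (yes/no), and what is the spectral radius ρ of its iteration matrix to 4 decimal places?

A = D + L + U where D = diag(-2.5, 4.6, -7, -6.9, -4.9, -4.1).
T_GS = -(D+L)⁻¹U: row 0 first, T[0,5] = -(1.8)/(-2.5) = +0.7200; later rows by forward substitution.
  T[0,:] = [+0.0000 +0.1600 -0.2400 +0.5600 -0.1200 +0.7200]
  T[1,:] = [+0.0000 -0.0417 +0.1496 -0.0809 +0.8139 -0.7748]
  T[2,:] = [+0.0000 -0.1101 +0.2136 -0.2205 +1.0329 -0.7797]
  T[3,:] = [+0.0000 +0.0394 -0.0629 +0.1687 +0.5926 +0.6632]
  T[4,:] = [+0.0000 +0.1282 -0.2347 +0.3586 -0.9668 +0.6848]
  T[5,:] = [+0.0000 +0.1920 -0.3448 +0.5838 -0.8093 +1.2889]
|λ(T)| sorted: 1.4391, 0.8011, 0.0305, 0.0281, 0.0281, 0.0000.
ρ = 1.4391; 1.4391 > 1, so it fails to converge.

no, ρ = 1.4391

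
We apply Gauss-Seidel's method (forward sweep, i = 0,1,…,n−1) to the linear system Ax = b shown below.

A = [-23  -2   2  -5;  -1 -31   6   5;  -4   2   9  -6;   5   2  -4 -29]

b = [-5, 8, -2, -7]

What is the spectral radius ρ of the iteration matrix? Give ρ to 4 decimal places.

A = D + L + U where D = diag(-23, -31, 9, -29).
Gauss-Seidel: T = -(D+L)⁻¹U, row 0 first, T[0,2] = -(2)/(-23) = +0.0870; later rows by forward substitution.
  T[0,:] = [+0.0000 -0.0870 +0.0870 -0.2174]
  T[1,:] = [+0.0000 +0.0028 +0.1907 +0.1683]
  T[2,:] = [+0.0000 -0.0393 -0.0037 +0.5326]
  T[3,:] = [+0.0000 -0.0094 +0.0287 -0.0993]
|roots of det(T-λI)|: 0.1877, 0.1015, 0.1015, 0.0000.
ρ(T) = max|λ| = 0.1877; 0.1877 < 1, so it converges for any x₀.

0.1877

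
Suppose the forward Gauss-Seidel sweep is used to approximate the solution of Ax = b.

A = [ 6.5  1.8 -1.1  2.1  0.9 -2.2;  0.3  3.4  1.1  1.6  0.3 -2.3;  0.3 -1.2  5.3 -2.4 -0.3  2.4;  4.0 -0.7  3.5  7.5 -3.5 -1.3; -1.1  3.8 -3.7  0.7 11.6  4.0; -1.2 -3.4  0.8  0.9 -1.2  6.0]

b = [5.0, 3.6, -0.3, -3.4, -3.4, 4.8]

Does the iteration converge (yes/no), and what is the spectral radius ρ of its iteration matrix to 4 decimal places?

yes, ρ = 0.5814

Split A = D + L + U, D = diag(6.5, 3.4, 5.3, 7.5, 11.6, 6).
T_GS = -(D+L)⁻¹U: row 0 first, T[0,1] = -(1.8)/(6.5) = -0.2769; later rows by forward substitution.
  T[0,:] = [+0.0000, -0.2769, +0.1692, -0.3231, -0.1385, +0.3385]
  T[1,:] = [+0.0000, +0.0244, -0.3385, -0.4421, -0.0760, +0.6466]
  T[2,:] = [+0.0000, +0.0212, -0.0862, +0.3710, +0.0472, -0.3256]
  T[3,:] = [+0.0000, +0.1401, -0.0816, -0.0421, +0.5114, +0.2051]
  T[4,:] = [+0.0000, -0.0360, +0.1043, +0.2351, -0.0040, -0.6408]
  T[5,:] = [+0.0000, -0.0726, -0.1133, -0.3113, -0.1546, +0.3186]
eigenvalue magnitudes: 0.5814, 0.3373, 0.3373, 0.2571, 0.0768, 0.0000.
ρ(T) = max|λ| = 0.5814; 0.5814 < 1: convergent.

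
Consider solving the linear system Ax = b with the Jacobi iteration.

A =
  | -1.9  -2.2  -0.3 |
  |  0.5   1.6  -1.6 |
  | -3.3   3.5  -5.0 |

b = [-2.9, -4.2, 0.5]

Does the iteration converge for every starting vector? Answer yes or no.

no

A = D + L + U where D = diag(-1.9, 1.6, -5).
Jacobi: T = -D⁻¹(L+U), T[2,0] = -(-3.3)/(-5) = -0.6600; T[2,2] = 0.
  T[0,:] = [+0.0000  -1.1579  -0.1579]
  T[1,:] = [-0.3125  +0.0000  +1.0000]
  T[2,:] = [-0.6600  +0.7000  +0.0000]
eigenvalue magnitudes: 1.3293, 0.7752, 0.7752.
ρ = 1.3293; 1.3293 > 1: divergent.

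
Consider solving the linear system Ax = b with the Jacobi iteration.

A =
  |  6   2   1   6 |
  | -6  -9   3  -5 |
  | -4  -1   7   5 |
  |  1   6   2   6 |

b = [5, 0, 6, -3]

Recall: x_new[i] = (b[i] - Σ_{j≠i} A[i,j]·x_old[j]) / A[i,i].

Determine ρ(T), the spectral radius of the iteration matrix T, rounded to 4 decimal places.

1.2274

Diagonal D = diag(6, -9, 7, 6); L, U strict lower/upper.
Jacobi T = -D⁻¹(L+U): T[0,2] = -(1)/(6) = -0.1667; T[0,0] = 0.
  T[0,:] = [+0.0000, -0.3333, -0.1667, -1.0000]
  T[1,:] = [-0.6667, +0.0000, +0.3333, -0.5556]
  T[2,:] = [+0.5714, +0.1429, +0.0000, -0.7143]
  T[3,:] = [-0.1667, -1.0000, -0.3333, +0.0000]
eigenvalue magnitudes: 1.2274, 1.0022, 0.3820, 0.3820.
spectral radius ρ = 1.2274; 1.2274 > 1 ⇒ diverges.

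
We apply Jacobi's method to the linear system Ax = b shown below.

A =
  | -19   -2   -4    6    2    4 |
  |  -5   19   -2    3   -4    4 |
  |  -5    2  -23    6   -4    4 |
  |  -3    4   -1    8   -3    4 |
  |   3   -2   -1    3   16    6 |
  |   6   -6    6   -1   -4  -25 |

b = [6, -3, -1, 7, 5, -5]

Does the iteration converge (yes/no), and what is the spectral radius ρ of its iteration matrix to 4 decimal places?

yes, ρ = 0.8244

Split A = D + L + U, D = diag(-19, 19, -23, 8, 16, -25).
T_J = -D⁻¹(L+U): T[2,4] = -(-4)/(-23) = -0.1739; T[2,2] = 0.
  T[0,:] = [+0.0000 -0.1053 -0.2105 +0.3158 +0.1053 +0.2105]
  T[1,:] = [+0.2632 +0.0000 +0.1053 -0.1579 +0.2105 -0.2105]
  T[2,:] = [-0.2174 +0.0870 +0.0000 +0.2609 -0.1739 +0.1739]
  T[3,:] = [+0.3750 -0.5000 +0.1250 +0.0000 +0.3750 -0.5000]
  T[4,:] = [-0.1875 +0.1250 +0.0625 -0.1875 +0.0000 -0.3750]
  T[5,:] = [+0.2400 -0.2400 +0.2400 -0.0400 -0.1600 +0.0000]
|eigenvalues of T|: 0.8244, 0.3799, 0.3799, 0.2281, 0.1057, 0.0984.
ρ(T) = max|λ| = 0.8244; 0.8244 < 1, so it converges for any x₀.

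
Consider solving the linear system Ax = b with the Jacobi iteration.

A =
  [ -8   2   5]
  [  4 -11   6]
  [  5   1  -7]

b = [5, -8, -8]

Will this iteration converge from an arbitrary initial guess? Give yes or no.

Diagonal D = diag(-8, -11, -7); L, U strict lower/upper.
Jacobi T = -D⁻¹(L+U): T[2,1] = -(1)/(-7) = +0.1429; T[2,2] = 0.
  T[0,:] = [+0.0000  +0.2500  +0.6250]
  T[1,:] = [+0.3636  +0.0000  +0.5455]
  T[2,:] = [+0.7143  +0.1429  +0.0000]
moduli |λ_i(T)| = 0.8740, 0.6428, 0.2312.
ρ = 0.8740; 0.8740 < 1, so it converges for any x₀.

yes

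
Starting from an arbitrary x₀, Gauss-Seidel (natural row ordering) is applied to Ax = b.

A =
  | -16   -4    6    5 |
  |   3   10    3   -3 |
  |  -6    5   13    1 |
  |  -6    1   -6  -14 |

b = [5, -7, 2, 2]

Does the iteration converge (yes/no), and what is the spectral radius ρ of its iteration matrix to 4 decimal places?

yes, ρ = 0.5298

Let D = diag(-16, 10, 13, -14); L, U the strict triangles.
Gauss-Seidel: T = -(D+L)⁻¹U, row 0 first, T[0,2] = -(6)/(-16) = +0.3750; later rows by forward substitution.
  T[0,:] = [+0.0000  -0.2500  +0.3750  +0.3125]
  T[1,:] = [+0.0000  +0.0750  -0.4125  +0.2062]
  T[2,:] = [+0.0000  -0.1442  +0.3317  -0.0120]
  T[3,:] = [+0.0000  +0.1743  -0.3323  -0.1140]
|eigenvalues of T|: 0.5298, 0.2154, 0.0217, 0.0000.
ρ(T) = max|λ| = 0.5298; 0.5298 < 1, so it converges for any x₀.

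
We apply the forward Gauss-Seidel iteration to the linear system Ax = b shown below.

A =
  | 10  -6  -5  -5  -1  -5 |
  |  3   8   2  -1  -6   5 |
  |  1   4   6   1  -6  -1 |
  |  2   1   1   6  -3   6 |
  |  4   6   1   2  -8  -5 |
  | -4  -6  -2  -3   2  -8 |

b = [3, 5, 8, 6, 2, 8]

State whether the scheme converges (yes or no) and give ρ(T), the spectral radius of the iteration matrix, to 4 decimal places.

A = D + L + U where D = diag(10, 8, 6, 6, -8, -8).
GS T = -(D+L)⁻¹U: row 0 first, T[0,1] = -(-6)/(10) = +0.6000; later rows by forward substitution.
  T[0,:] = [+0.0000 +0.6000 +0.5000 +0.5000 +0.1000 +0.5000]
  T[1,:] = [+0.0000 -0.2250 -0.4375 -0.0625 +0.7125 -0.8125]
  T[2,:] = [+0.0000 +0.0500 +0.2083 -0.2083 +0.5083 +0.6250]
  T[3,:] = [+0.0000 -0.1708 -0.1285 -0.1215 +0.2632 -1.1354]
  T[4,:] = [+0.0000 +0.0948 -0.0842 +0.1467 +0.7137 -1.1901]
  T[5,:] = [+0.0000 -0.0560 +0.0532 -0.0688 -0.6317 +0.3314]
|λ(T)| sorted: 1.5328, 0.4751, 0.3469, 0.1244, 0.1244, 0.0000.
ρ = 1.5328; 1.5328 > 1, so it fails to converge.

no, ρ = 1.5328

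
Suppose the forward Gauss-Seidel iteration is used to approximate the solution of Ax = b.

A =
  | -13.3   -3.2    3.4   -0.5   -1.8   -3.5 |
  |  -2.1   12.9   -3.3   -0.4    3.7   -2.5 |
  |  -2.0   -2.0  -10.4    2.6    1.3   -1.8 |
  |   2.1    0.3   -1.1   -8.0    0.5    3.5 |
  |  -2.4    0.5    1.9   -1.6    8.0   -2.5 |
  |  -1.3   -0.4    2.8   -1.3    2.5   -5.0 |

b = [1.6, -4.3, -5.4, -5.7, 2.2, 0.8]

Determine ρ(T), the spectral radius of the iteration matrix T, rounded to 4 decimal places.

0.6248

Let D = diag(-13.3, 12.9, -10.4, -8, 8, -5); L, U the strict triangles.
Gauss-Seidel: T = -(D+L)⁻¹U, row 0 first, T[0,3] = -(-0.5)/(-13.3) = -0.0376; later rows by forward substitution.
  T[0,:] = [+0.0000, -0.2406, +0.2556, -0.0376, -0.1353, -0.2632]
  T[1,:] = [+0.0000, -0.0392, +0.2974, +0.0249, -0.3089, +0.1510]
  T[2,:] = [+0.0000, +0.0538, -0.1064, +0.2524, +0.2104, -0.1515]
  T[3,:] = [+0.0000, -0.0720, +0.0929, -0.0436, -0.0135, +0.3949]
  T[4,:] = [+0.0000, -0.0969, +0.1019, -0.0815, -0.0740, +0.3391]
  T[5,:] = [+0.0000, +0.0661, -0.1230, +0.1197, +0.1443, +0.0384]
|roots of det(T-λI)|: 0.6248, 0.2432, 0.1301, 0.1301, 0.0304, 0.0000.
ρ = 0.6248; 0.6248 < 1 ⇒ converges.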